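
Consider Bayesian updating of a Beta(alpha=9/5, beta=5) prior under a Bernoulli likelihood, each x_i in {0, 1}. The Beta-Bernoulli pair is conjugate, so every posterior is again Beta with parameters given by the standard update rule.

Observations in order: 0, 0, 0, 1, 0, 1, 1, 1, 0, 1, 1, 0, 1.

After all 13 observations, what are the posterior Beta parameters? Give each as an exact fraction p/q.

obs 1: x=0 → posterior Beta(9/5, 6)
obs 2: x=0 → posterior Beta(9/5, 7)
obs 3: x=0 → posterior Beta(9/5, 8)
obs 4: x=1 → posterior Beta(14/5, 8)
obs 5: x=0 → posterior Beta(14/5, 9)
obs 6: x=1 → posterior Beta(19/5, 9)
obs 7: x=1 → posterior Beta(24/5, 9)
obs 8: x=1 → posterior Beta(29/5, 9)
obs 9: x=0 → posterior Beta(29/5, 10)
obs 10: x=1 → posterior Beta(34/5, 10)
obs 11: x=1 → posterior Beta(39/5, 10)
obs 12: x=0 → posterior Beta(39/5, 11)
obs 13: x=1 → posterior Beta(44/5, 11)

alpha=44/5, beta=11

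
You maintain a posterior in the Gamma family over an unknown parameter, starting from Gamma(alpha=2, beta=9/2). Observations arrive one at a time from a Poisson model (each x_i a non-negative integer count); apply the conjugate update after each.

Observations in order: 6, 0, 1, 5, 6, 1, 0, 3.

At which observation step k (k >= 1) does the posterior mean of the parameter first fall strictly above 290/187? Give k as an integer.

obs 1: x=6 → posterior Gamma(8, 11/2)
obs 2: x=0 → posterior Gamma(8, 13/2)
obs 3: x=1 → posterior Gamma(9, 15/2)
obs 4: x=5 → posterior Gamma(14, 17/2)
obs 5: x=6 → posterior Gamma(20, 19/2)
obs 6: x=1 → posterior Gamma(21, 21/2)
obs 7: x=0 → posterior Gamma(21, 23/2)
obs 8: x=3 → posterior Gamma(24, 25/2)

k = 4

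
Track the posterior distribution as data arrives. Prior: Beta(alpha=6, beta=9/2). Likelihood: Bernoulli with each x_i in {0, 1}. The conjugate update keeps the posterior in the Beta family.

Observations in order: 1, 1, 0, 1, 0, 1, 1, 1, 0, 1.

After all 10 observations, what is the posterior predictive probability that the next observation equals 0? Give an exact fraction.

obs 1: x=1 → posterior Beta(7, 9/2)
obs 2: x=1 → posterior Beta(8, 9/2)
obs 3: x=0 → posterior Beta(8, 11/2)
obs 4: x=1 → posterior Beta(9, 11/2)
obs 5: x=0 → posterior Beta(9, 13/2)
obs 6: x=1 → posterior Beta(10, 13/2)
obs 7: x=1 → posterior Beta(11, 13/2)
obs 8: x=1 → posterior Beta(12, 13/2)
obs 9: x=0 → posterior Beta(12, 15/2)
obs 10: x=1 → posterior Beta(13, 15/2)

15/41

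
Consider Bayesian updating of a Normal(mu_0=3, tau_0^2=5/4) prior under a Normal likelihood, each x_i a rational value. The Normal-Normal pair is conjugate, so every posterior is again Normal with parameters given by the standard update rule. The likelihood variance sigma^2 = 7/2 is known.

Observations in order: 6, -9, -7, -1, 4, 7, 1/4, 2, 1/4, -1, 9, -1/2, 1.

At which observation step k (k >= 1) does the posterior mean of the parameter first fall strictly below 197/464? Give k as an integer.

k = 3

obs 1: x=6 → posterior Normal(72/19, 35/38)
obs 2: x=-9 → posterior Normal(9/8, 35/48)
obs 3: x=-7 → posterior Normal(-8/29, 35/58)
obs 4: x=-1 → posterior Normal(-13/34, 35/68)
obs 5: x=4 → posterior Normal(7/39, 35/78)
obs 6: x=7 → posterior Normal(21/22, 35/88)
obs 7: x=1/4 → posterior Normal(173/196, 5/14)
obs 8: x=2 → posterior Normal(71/72, 35/108)
obs 9: x=1/4 → posterior Normal(109/118, 35/118)
obs 10: x=-1 → posterior Normal(99/128, 35/128)
obs 11: x=9 → posterior Normal(63/46, 35/138)
obs 12: x=-1/2 → posterior Normal(46/37, 35/148)
obs 13: x=1 → posterior Normal(97/79, 35/158)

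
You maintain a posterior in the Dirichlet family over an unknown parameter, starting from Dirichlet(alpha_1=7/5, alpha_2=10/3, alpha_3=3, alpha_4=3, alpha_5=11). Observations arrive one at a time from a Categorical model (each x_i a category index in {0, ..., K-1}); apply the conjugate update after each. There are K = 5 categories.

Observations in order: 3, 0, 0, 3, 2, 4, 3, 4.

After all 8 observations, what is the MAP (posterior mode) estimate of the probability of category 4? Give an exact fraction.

180/371

obs 1: x=3 → posterior Dirichlet(7/5, 10/3, 3, 4, 11)
obs 2: x=0 → posterior Dirichlet(12/5, 10/3, 3, 4, 11)
obs 3: x=0 → posterior Dirichlet(17/5, 10/3, 3, 4, 11)
obs 4: x=3 → posterior Dirichlet(17/5, 10/3, 3, 5, 11)
obs 5: x=2 → posterior Dirichlet(17/5, 10/3, 4, 5, 11)
obs 6: x=4 → posterior Dirichlet(17/5, 10/3, 4, 5, 12)
obs 7: x=3 → posterior Dirichlet(17/5, 10/3, 4, 6, 12)
obs 8: x=4 → posterior Dirichlet(17/5, 10/3, 4, 6, 13)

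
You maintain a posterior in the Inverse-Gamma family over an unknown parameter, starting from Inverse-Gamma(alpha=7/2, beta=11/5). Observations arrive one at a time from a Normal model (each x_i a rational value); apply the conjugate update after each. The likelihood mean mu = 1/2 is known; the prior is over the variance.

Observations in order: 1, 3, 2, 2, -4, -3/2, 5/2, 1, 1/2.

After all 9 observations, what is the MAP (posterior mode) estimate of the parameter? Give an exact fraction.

439/180

obs 1: x=1 → posterior Inverse-Gamma(4, 93/40)
obs 2: x=3 → posterior Inverse-Gamma(9/2, 109/20)
obs 3: x=2 → posterior Inverse-Gamma(5, 263/40)
obs 4: x=2 → posterior Inverse-Gamma(11/2, 77/10)
obs 5: x=-4 → posterior Inverse-Gamma(6, 713/40)
obs 6: x=-3/2 → posterior Inverse-Gamma(13/2, 793/40)
obs 7: x=5/2 → posterior Inverse-Gamma(7, 873/40)
obs 8: x=1 → posterior Inverse-Gamma(15/2, 439/20)
obs 9: x=1/2 → posterior Inverse-Gamma(8, 439/20)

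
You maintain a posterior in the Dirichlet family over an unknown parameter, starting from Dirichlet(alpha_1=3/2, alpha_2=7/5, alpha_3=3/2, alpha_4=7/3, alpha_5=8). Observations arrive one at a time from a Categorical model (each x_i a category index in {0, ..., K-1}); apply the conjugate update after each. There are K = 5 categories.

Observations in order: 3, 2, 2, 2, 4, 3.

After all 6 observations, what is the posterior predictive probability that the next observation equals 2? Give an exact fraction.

135/622

obs 1: x=3 → posterior Dirichlet(3/2, 7/5, 3/2, 10/3, 8)
obs 2: x=2 → posterior Dirichlet(3/2, 7/5, 5/2, 10/3, 8)
obs 3: x=2 → posterior Dirichlet(3/2, 7/5, 7/2, 10/3, 8)
obs 4: x=2 → posterior Dirichlet(3/2, 7/5, 9/2, 10/3, 8)
obs 5: x=4 → posterior Dirichlet(3/2, 7/5, 9/2, 10/3, 9)
obs 6: x=3 → posterior Dirichlet(3/2, 7/5, 9/2, 13/3, 9)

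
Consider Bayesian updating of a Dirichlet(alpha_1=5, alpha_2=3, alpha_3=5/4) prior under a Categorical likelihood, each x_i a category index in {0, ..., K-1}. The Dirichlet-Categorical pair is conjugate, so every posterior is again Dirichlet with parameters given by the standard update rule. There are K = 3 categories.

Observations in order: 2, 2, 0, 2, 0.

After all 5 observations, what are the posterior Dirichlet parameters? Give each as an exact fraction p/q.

obs 1: x=2 → posterior Dirichlet(5, 3, 9/4)
obs 2: x=2 → posterior Dirichlet(5, 3, 13/4)
obs 3: x=0 → posterior Dirichlet(6, 3, 13/4)
obs 4: x=2 → posterior Dirichlet(6, 3, 17/4)
obs 5: x=0 → posterior Dirichlet(7, 3, 17/4)

alpha_1=7, alpha_2=3, alpha_3=17/4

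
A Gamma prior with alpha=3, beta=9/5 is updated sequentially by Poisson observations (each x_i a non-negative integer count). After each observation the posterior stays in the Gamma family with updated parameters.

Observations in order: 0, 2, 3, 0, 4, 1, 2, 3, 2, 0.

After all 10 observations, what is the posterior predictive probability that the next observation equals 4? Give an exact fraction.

1445801981808208210993885115029921876784375/22300745198530623141535718272648361505980416

obs 1: x=0 → posterior Gamma(3, 14/5)
obs 2: x=2 → posterior Gamma(5, 19/5)
obs 3: x=3 → posterior Gamma(8, 24/5)
obs 4: x=0 → posterior Gamma(8, 29/5)
obs 5: x=4 → posterior Gamma(12, 34/5)
obs 6: x=1 → posterior Gamma(13, 39/5)
obs 7: x=2 → posterior Gamma(15, 44/5)
obs 8: x=3 → posterior Gamma(18, 49/5)
obs 9: x=2 → posterior Gamma(20, 54/5)
obs 10: x=0 → posterior Gamma(20, 59/5)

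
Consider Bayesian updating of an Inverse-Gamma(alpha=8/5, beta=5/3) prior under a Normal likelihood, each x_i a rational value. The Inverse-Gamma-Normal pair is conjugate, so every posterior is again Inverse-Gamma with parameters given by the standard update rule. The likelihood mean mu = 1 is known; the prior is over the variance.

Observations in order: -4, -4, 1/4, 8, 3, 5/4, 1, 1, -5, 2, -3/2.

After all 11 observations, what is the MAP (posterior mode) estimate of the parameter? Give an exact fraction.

obs 1: x=-4 → posterior Inverse-Gamma(21/10, 85/6)
obs 2: x=-4 → posterior Inverse-Gamma(13/5, 80/3)
obs 3: x=1/4 → posterior Inverse-Gamma(31/10, 2587/96)
obs 4: x=8 → posterior Inverse-Gamma(18/5, 4939/96)
obs 5: x=3 → posterior Inverse-Gamma(41/10, 5131/96)
obs 6: x=5/4 → posterior Inverse-Gamma(23/5, 2567/48)
obs 7: x=1 → posterior Inverse-Gamma(51/10, 2567/48)
obs 8: x=1 → posterior Inverse-Gamma(28/5, 2567/48)
obs 9: x=-5 → posterior Inverse-Gamma(61/10, 3431/48)
obs 10: x=2 → posterior Inverse-Gamma(33/5, 3455/48)
obs 11: x=-3/2 → posterior Inverse-Gamma(71/10, 3605/48)

18025/1944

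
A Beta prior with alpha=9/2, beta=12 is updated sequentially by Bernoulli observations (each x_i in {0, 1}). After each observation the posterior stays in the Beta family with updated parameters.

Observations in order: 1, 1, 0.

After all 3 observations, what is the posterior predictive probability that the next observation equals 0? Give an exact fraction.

obs 1: x=1 → posterior Beta(11/2, 12)
obs 2: x=1 → posterior Beta(13/2, 12)
obs 3: x=0 → posterior Beta(13/2, 13)

2/3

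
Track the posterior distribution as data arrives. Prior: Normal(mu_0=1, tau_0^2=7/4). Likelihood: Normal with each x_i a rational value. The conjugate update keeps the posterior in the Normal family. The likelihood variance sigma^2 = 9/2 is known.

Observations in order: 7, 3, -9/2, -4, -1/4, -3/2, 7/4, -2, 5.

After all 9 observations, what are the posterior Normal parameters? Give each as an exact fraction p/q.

mu_0=11/18, tau_0^2=7/18

obs 1: x=7 → posterior Normal(67/25, 63/50)
obs 2: x=3 → posterior Normal(11/4, 63/64)
obs 3: x=-9/2 → posterior Normal(113/78, 21/26)
obs 4: x=-4 → posterior Normal(57/92, 63/92)
obs 5: x=-1/4 → posterior Normal(107/212, 63/106)
obs 6: x=-3/2 → posterior Normal(13/48, 21/40)
obs 7: x=7/4 → posterior Normal(57/134, 63/134)
obs 8: x=-2 → posterior Normal(29/148, 63/148)
obs 9: x=5 → posterior Normal(11/18, 7/18)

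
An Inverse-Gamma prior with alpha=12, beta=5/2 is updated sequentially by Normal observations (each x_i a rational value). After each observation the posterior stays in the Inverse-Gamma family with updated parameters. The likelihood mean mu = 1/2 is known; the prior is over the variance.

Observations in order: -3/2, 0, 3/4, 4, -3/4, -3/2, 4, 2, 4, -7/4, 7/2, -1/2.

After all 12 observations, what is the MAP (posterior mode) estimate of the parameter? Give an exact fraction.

1103/608

obs 1: x=-3/2 → posterior Inverse-Gamma(25/2, 9/2)
obs 2: x=0 → posterior Inverse-Gamma(13, 37/8)
obs 3: x=3/4 → posterior Inverse-Gamma(27/2, 149/32)
obs 4: x=4 → posterior Inverse-Gamma(14, 345/32)
obs 5: x=-3/4 → posterior Inverse-Gamma(29/2, 185/16)
obs 6: x=-3/2 → posterior Inverse-Gamma(15, 217/16)
obs 7: x=4 → posterior Inverse-Gamma(31/2, 315/16)
obs 8: x=2 → posterior Inverse-Gamma(16, 333/16)
obs 9: x=4 → posterior Inverse-Gamma(33/2, 431/16)
obs 10: x=-7/4 → posterior Inverse-Gamma(17, 943/32)
obs 11: x=7/2 → posterior Inverse-Gamma(35/2, 1087/32)
obs 12: x=-1/2 → posterior Inverse-Gamma(18, 1103/32)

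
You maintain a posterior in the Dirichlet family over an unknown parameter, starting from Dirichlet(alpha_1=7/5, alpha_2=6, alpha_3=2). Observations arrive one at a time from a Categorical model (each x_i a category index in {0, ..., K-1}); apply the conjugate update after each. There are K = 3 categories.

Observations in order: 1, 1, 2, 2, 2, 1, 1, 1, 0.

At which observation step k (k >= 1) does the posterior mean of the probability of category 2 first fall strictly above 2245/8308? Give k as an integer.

obs 1: x=1 → posterior Dirichlet(7/5, 7, 2)
obs 2: x=1 → posterior Dirichlet(7/5, 8, 2)
obs 3: x=2 → posterior Dirichlet(7/5, 8, 3)
obs 4: x=2 → posterior Dirichlet(7/5, 8, 4)
obs 5: x=2 → posterior Dirichlet(7/5, 8, 5)
obs 6: x=1 → posterior Dirichlet(7/5, 9, 5)
obs 7: x=1 → posterior Dirichlet(7/5, 10, 5)
obs 8: x=1 → posterior Dirichlet(7/5, 11, 5)
obs 9: x=0 → posterior Dirichlet(12/5, 11, 5)

k = 4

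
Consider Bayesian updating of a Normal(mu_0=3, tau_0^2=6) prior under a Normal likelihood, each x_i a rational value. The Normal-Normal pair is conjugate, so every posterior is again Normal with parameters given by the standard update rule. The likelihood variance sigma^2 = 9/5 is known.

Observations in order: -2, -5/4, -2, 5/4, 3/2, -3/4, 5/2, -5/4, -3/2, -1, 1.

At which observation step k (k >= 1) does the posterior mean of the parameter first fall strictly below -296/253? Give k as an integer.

k = 3

obs 1: x=-2 → posterior Normal(-11/13, 18/13)
obs 2: x=-5/4 → posterior Normal(-47/46, 18/23)
obs 3: x=-2 → posterior Normal(-29/22, 6/11)
obs 4: x=5/4 → posterior Normal(-31/43, 18/43)
obs 5: x=3/2 → posterior Normal(-16/53, 18/53)
obs 6: x=-3/4 → posterior Normal(-47/126, 2/7)
obs 7: x=5/2 → posterior Normal(3/146, 18/73)
obs 8: x=-5/4 → posterior Normal(-11/83, 18/83)
obs 9: x=-3/2 → posterior Normal(-26/93, 6/31)
obs 10: x=-1 → posterior Normal(-36/103, 18/103)
obs 11: x=1 → posterior Normal(-26/113, 18/113)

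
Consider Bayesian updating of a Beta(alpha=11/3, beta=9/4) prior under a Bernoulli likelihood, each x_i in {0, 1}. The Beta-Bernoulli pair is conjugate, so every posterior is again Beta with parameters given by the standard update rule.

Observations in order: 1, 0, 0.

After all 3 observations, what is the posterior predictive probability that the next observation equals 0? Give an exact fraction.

51/107

obs 1: x=1 → posterior Beta(14/3, 9/4)
obs 2: x=0 → posterior Beta(14/3, 13/4)
obs 3: x=0 → posterior Beta(14/3, 17/4)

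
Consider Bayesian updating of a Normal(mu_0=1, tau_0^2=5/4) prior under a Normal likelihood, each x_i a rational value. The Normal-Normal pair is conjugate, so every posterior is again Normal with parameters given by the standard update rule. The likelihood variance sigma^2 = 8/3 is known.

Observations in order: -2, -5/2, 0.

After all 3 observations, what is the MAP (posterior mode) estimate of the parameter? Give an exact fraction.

obs 1: x=-2 → posterior Normal(2/47, 40/47)
obs 2: x=-5/2 → posterior Normal(-71/124, 20/31)
obs 3: x=0 → posterior Normal(-71/154, 40/77)

-71/154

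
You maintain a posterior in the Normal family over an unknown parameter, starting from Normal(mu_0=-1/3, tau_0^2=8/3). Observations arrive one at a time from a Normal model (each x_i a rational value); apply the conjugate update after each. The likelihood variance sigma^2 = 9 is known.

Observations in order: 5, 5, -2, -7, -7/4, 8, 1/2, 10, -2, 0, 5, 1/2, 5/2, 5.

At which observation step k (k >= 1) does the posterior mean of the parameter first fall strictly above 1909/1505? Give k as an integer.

obs 1: x=5 → posterior Normal(31/35, 72/35)
obs 2: x=5 → posterior Normal(71/43, 72/43)
obs 3: x=-2 → posterior Normal(55/51, 24/17)
obs 4: x=-7 → posterior Normal(-1/59, 72/59)
obs 5: x=-7/4 → posterior Normal(-15/67, 72/67)
obs 6: x=8 → posterior Normal(49/75, 24/25)
obs 7: x=1/2 → posterior Normal(53/83, 72/83)
obs 8: x=10 → posterior Normal(19/13, 72/91)
obs 9: x=-2 → posterior Normal(13/11, 8/11)
obs 10: x=0 → posterior Normal(117/107, 72/107)
obs 11: x=5 → posterior Normal(157/115, 72/115)
obs 12: x=1/2 → posterior Normal(161/123, 24/41)
obs 13: x=5/2 → posterior Normal(181/131, 72/131)
obs 14: x=5 → posterior Normal(221/139, 72/139)

k = 2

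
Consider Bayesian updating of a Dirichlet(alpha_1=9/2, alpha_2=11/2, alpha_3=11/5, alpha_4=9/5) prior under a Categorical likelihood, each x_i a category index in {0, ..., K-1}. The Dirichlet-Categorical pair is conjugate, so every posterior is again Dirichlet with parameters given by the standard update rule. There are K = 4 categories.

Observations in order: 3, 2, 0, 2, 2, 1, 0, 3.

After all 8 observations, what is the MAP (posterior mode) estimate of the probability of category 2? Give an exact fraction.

7/30

obs 1: x=3 → posterior Dirichlet(9/2, 11/2, 11/5, 14/5)
obs 2: x=2 → posterior Dirichlet(9/2, 11/2, 16/5, 14/5)
obs 3: x=0 → posterior Dirichlet(11/2, 11/2, 16/5, 14/5)
obs 4: x=2 → posterior Dirichlet(11/2, 11/2, 21/5, 14/5)
obs 5: x=2 → posterior Dirichlet(11/2, 11/2, 26/5, 14/5)
obs 6: x=1 → posterior Dirichlet(11/2, 13/2, 26/5, 14/5)
obs 7: x=0 → posterior Dirichlet(13/2, 13/2, 26/5, 14/5)
obs 8: x=3 → posterior Dirichlet(13/2, 13/2, 26/5, 19/5)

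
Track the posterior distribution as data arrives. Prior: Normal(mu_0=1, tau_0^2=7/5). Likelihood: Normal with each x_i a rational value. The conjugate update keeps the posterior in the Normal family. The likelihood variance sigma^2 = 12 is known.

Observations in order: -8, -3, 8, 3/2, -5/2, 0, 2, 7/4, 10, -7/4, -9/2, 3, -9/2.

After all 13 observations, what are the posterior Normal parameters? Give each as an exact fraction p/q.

mu_0=74/151, tau_0^2=84/151

obs 1: x=-8 → posterior Normal(4/67, 84/67)
obs 2: x=-3 → posterior Normal(-17/74, 42/37)
obs 3: x=8 → posterior Normal(13/27, 28/27)
obs 4: x=3/2 → posterior Normal(9/16, 21/22)
obs 5: x=-5/2 → posterior Normal(32/95, 84/95)
obs 6: x=0 → posterior Normal(16/51, 14/17)
obs 7: x=2 → posterior Normal(46/109, 84/109)
obs 8: x=7/4 → posterior Normal(233/464, 21/29)
obs 9: x=10 → posterior Normal(171/164, 28/41)
obs 10: x=-7/4 → posterior Normal(58/65, 42/65)
obs 11: x=-9/2 → posterior Normal(169/274, 84/137)
obs 12: x=3 → posterior Normal(211/288, 7/12)
obs 13: x=-9/2 → posterior Normal(74/151, 84/151)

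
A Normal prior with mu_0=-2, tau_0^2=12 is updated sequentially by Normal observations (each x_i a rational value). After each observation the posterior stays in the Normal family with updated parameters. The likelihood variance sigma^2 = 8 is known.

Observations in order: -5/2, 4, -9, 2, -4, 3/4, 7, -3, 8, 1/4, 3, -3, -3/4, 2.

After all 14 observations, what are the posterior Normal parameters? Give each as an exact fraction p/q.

mu_0=41/176, tau_0^2=6/11

obs 1: x=-5/2 → posterior Normal(-23/10, 24/5)
obs 2: x=4 → posterior Normal(1/16, 3)
obs 3: x=-9 → posterior Normal(-53/22, 24/11)
obs 4: x=2 → posterior Normal(-41/28, 12/7)
obs 5: x=-4 → posterior Normal(-65/34, 24/17)
obs 6: x=3/4 → posterior Normal(-121/80, 6/5)
obs 7: x=7 → posterior Normal(-37/92, 24/23)
obs 8: x=-3 → posterior Normal(-73/104, 12/13)
obs 9: x=8 → posterior Normal(23/116, 24/29)
obs 10: x=1/4 → posterior Normal(13/64, 3/4)
obs 11: x=3 → posterior Normal(31/70, 24/35)
obs 12: x=-3 → posterior Normal(13/76, 12/19)
obs 13: x=-3/4 → posterior Normal(17/164, 24/41)
obs 14: x=2 → posterior Normal(41/176, 6/11)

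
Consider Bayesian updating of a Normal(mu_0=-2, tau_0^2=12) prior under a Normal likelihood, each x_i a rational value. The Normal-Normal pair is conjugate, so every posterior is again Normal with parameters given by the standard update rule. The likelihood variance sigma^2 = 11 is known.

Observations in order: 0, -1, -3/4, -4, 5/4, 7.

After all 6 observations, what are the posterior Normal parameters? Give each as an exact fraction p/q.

obs 1: x=0 → posterior Normal(-22/23, 132/23)
obs 2: x=-1 → posterior Normal(-34/35, 132/35)
obs 3: x=-3/4 → posterior Normal(-43/47, 132/47)
obs 4: x=-4 → posterior Normal(-91/59, 132/59)
obs 5: x=5/4 → posterior Normal(-76/71, 132/71)
obs 6: x=7 → posterior Normal(8/83, 132/83)

mu_0=8/83, tau_0^2=132/83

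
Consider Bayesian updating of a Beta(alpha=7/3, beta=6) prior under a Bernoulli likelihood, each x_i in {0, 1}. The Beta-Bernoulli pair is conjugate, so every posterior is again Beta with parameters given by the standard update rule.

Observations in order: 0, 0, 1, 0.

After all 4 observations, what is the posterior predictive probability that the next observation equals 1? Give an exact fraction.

10/37

obs 1: x=0 → posterior Beta(7/3, 7)
obs 2: x=0 → posterior Beta(7/3, 8)
obs 3: x=1 → posterior Beta(10/3, 8)
obs 4: x=0 → posterior Beta(10/3, 9)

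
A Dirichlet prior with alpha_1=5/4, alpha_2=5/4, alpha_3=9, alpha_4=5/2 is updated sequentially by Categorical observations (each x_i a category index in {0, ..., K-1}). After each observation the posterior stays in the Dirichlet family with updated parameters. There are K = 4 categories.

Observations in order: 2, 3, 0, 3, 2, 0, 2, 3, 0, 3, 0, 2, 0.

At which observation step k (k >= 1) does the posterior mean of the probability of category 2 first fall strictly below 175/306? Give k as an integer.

k = 4

obs 1: x=2 → posterior Dirichlet(5/4, 5/4, 10, 5/2)
obs 2: x=3 → posterior Dirichlet(5/4, 5/4, 10, 7/2)
obs 3: x=0 → posterior Dirichlet(9/4, 5/4, 10, 7/2)
obs 4: x=3 → posterior Dirichlet(9/4, 5/4, 10, 9/2)
obs 5: x=2 → posterior Dirichlet(9/4, 5/4, 11, 9/2)
obs 6: x=0 → posterior Dirichlet(13/4, 5/4, 11, 9/2)
obs 7: x=2 → posterior Dirichlet(13/4, 5/4, 12, 9/2)
obs 8: x=3 → posterior Dirichlet(13/4, 5/4, 12, 11/2)
obs 9: x=0 → posterior Dirichlet(17/4, 5/4, 12, 11/2)
obs 10: x=3 → posterior Dirichlet(17/4, 5/4, 12, 13/2)
obs 11: x=0 → posterior Dirichlet(21/4, 5/4, 12, 13/2)
obs 12: x=2 → posterior Dirichlet(21/4, 5/4, 13, 13/2)
obs 13: x=0 → posterior Dirichlet(25/4, 5/4, 13, 13/2)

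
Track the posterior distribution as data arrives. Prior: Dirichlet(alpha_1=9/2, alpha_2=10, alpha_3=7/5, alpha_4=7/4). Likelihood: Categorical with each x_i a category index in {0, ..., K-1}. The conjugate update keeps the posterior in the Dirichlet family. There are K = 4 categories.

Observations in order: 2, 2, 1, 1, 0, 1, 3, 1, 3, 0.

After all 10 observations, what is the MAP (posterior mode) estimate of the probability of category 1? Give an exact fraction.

obs 1: x=2 → posterior Dirichlet(9/2, 10, 12/5, 7/4)
obs 2: x=2 → posterior Dirichlet(9/2, 10, 17/5, 7/4)
obs 3: x=1 → posterior Dirichlet(9/2, 11, 17/5, 7/4)
obs 4: x=1 → posterior Dirichlet(9/2, 12, 17/5, 7/4)
obs 5: x=0 → posterior Dirichlet(11/2, 12, 17/5, 7/4)
obs 6: x=1 → posterior Dirichlet(11/2, 13, 17/5, 7/4)
obs 7: x=3 → posterior Dirichlet(11/2, 13, 17/5, 11/4)
obs 8: x=1 → posterior Dirichlet(11/2, 14, 17/5, 11/4)
obs 9: x=3 → posterior Dirichlet(11/2, 14, 17/5, 15/4)
obs 10: x=0 → posterior Dirichlet(13/2, 14, 17/5, 15/4)

260/473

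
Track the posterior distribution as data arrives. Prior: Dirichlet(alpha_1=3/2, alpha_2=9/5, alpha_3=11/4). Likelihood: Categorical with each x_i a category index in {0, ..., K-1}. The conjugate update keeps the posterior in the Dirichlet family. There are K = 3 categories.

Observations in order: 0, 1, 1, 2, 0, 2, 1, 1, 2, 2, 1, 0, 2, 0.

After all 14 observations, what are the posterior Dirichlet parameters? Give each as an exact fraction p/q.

obs 1: x=0 → posterior Dirichlet(5/2, 9/5, 11/4)
obs 2: x=1 → posterior Dirichlet(5/2, 14/5, 11/4)
obs 3: x=1 → posterior Dirichlet(5/2, 19/5, 11/4)
obs 4: x=2 → posterior Dirichlet(5/2, 19/5, 15/4)
obs 5: x=0 → posterior Dirichlet(7/2, 19/5, 15/4)
obs 6: x=2 → posterior Dirichlet(7/2, 19/5, 19/4)
obs 7: x=1 → posterior Dirichlet(7/2, 24/5, 19/4)
obs 8: x=1 → posterior Dirichlet(7/2, 29/5, 19/4)
obs 9: x=2 → posterior Dirichlet(7/2, 29/5, 23/4)
obs 10: x=2 → posterior Dirichlet(7/2, 29/5, 27/4)
obs 11: x=1 → posterior Dirichlet(7/2, 34/5, 27/4)
obs 12: x=0 → posterior Dirichlet(9/2, 34/5, 27/4)
obs 13: x=2 → posterior Dirichlet(9/2, 34/5, 31/4)
obs 14: x=0 → posterior Dirichlet(11/2, 34/5, 31/4)

alpha_1=11/2, alpha_2=34/5, alpha_3=31/4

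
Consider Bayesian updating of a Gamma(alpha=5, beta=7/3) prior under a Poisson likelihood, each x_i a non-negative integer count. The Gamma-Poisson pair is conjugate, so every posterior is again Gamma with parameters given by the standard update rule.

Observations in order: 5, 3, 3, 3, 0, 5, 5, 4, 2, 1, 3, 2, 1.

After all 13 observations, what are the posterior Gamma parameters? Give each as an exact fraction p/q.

alpha=42, beta=46/3

obs 1: x=5 → posterior Gamma(10, 10/3)
obs 2: x=3 → posterior Gamma(13, 13/3)
obs 3: x=3 → posterior Gamma(16, 16/3)
obs 4: x=3 → posterior Gamma(19, 19/3)
obs 5: x=0 → posterior Gamma(19, 22/3)
obs 6: x=5 → posterior Gamma(24, 25/3)
obs 7: x=5 → posterior Gamma(29, 28/3)
obs 8: x=4 → posterior Gamma(33, 31/3)
obs 9: x=2 → posterior Gamma(35, 34/3)
obs 10: x=1 → posterior Gamma(36, 37/3)
obs 11: x=3 → posterior Gamma(39, 40/3)
obs 12: x=2 → posterior Gamma(41, 43/3)
obs 13: x=1 → posterior Gamma(42, 46/3)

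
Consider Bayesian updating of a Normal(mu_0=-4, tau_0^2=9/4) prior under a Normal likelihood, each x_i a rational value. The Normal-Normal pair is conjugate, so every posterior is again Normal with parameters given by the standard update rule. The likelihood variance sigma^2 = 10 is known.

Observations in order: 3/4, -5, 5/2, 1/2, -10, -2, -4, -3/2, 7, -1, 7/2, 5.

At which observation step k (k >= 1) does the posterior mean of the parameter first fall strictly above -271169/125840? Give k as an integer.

k = 10

obs 1: x=3/4 → posterior Normal(-613/196, 90/49)
obs 2: x=-5 → posterior Normal(-793/232, 45/29)
obs 3: x=5/2 → posterior Normal(-703/268, 90/67)
obs 4: x=1/2 → posterior Normal(-685/304, 45/38)
obs 5: x=-10 → posterior Normal(-209/68, 18/17)
obs 6: x=-2 → posterior Normal(-1117/376, 45/47)
obs 7: x=-4 → posterior Normal(-1261/412, 90/103)
obs 8: x=-3/2 → posterior Normal(-1315/448, 45/56)
obs 9: x=7 → posterior Normal(-1063/484, 90/121)
obs 10: x=-1 → posterior Normal(-1099/520, 9/13)
obs 11: x=7/2 → posterior Normal(-7/4, 90/139)
obs 12: x=5 → posterior Normal(-793/592, 45/74)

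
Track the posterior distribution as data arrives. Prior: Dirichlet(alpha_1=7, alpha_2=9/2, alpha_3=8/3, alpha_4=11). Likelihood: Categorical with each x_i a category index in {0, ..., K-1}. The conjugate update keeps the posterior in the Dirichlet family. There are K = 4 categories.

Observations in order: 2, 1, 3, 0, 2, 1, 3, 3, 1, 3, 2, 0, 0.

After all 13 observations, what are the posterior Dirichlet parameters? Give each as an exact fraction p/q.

alpha_1=10, alpha_2=15/2, alpha_3=17/3, alpha_4=15

obs 1: x=2 → posterior Dirichlet(7, 9/2, 11/3, 11)
obs 2: x=1 → posterior Dirichlet(7, 11/2, 11/3, 11)
obs 3: x=3 → posterior Dirichlet(7, 11/2, 11/3, 12)
obs 4: x=0 → posterior Dirichlet(8, 11/2, 11/3, 12)
obs 5: x=2 → posterior Dirichlet(8, 11/2, 14/3, 12)
obs 6: x=1 → posterior Dirichlet(8, 13/2, 14/3, 12)
obs 7: x=3 → posterior Dirichlet(8, 13/2, 14/3, 13)
obs 8: x=3 → posterior Dirichlet(8, 13/2, 14/3, 14)
obs 9: x=1 → posterior Dirichlet(8, 15/2, 14/3, 14)
obs 10: x=3 → posterior Dirichlet(8, 15/2, 14/3, 15)
obs 11: x=2 → posterior Dirichlet(8, 15/2, 17/3, 15)
obs 12: x=0 → posterior Dirichlet(9, 15/2, 17/3, 15)
obs 13: x=0 → posterior Dirichlet(10, 15/2, 17/3, 15)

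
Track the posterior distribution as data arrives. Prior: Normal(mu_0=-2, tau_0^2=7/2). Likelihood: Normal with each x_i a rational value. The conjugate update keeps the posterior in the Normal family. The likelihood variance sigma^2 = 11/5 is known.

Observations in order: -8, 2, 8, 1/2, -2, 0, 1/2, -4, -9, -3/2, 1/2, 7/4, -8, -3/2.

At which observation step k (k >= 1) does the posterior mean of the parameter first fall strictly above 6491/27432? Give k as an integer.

k = 4

obs 1: x=-8 → posterior Normal(-108/19, 77/57)
obs 2: x=2 → posterior Normal(-127/46, 77/92)
obs 3: x=8 → posterior Normal(26/127, 77/127)
obs 4: x=1/2 → posterior Normal(29/108, 77/162)
obs 5: x=-2 → posterior Normal(-53/394, 77/197)
obs 6: x=0 → posterior Normal(-53/464, 77/232)
obs 7: x=1/2 → posterior Normal(-3/89, 77/267)
obs 8: x=-4 → posterior Normal(-149/302, 77/302)
obs 9: x=-9 → posterior Normal(-464/337, 77/337)
obs 10: x=-3/2 → posterior Normal(-1033/744, 77/372)
obs 11: x=1/2 → posterior Normal(-499/407, 7/37)
obs 12: x=7/4 → posterior Normal(-103/104, 77/442)
obs 13: x=-8 → posterior Normal(-319/212, 77/477)
obs 14: x=-3/2 → posterior Normal(-3081/2048, 77/512)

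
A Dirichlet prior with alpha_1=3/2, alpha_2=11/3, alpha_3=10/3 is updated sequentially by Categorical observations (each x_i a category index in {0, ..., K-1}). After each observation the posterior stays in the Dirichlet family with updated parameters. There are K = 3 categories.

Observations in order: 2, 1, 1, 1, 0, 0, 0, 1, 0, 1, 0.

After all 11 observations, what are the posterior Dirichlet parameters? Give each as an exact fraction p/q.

obs 1: x=2 → posterior Dirichlet(3/2, 11/3, 13/3)
obs 2: x=1 → posterior Dirichlet(3/2, 14/3, 13/3)
obs 3: x=1 → posterior Dirichlet(3/2, 17/3, 13/3)
obs 4: x=1 → posterior Dirichlet(3/2, 20/3, 13/3)
obs 5: x=0 → posterior Dirichlet(5/2, 20/3, 13/3)
obs 6: x=0 → posterior Dirichlet(7/2, 20/3, 13/3)
obs 7: x=0 → posterior Dirichlet(9/2, 20/3, 13/3)
obs 8: x=1 → posterior Dirichlet(9/2, 23/3, 13/3)
obs 9: x=0 → posterior Dirichlet(11/2, 23/3, 13/3)
obs 10: x=1 → posterior Dirichlet(11/2, 26/3, 13/3)
obs 11: x=0 → posterior Dirichlet(13/2, 26/3, 13/3)

alpha_1=13/2, alpha_2=26/3, alpha_3=13/3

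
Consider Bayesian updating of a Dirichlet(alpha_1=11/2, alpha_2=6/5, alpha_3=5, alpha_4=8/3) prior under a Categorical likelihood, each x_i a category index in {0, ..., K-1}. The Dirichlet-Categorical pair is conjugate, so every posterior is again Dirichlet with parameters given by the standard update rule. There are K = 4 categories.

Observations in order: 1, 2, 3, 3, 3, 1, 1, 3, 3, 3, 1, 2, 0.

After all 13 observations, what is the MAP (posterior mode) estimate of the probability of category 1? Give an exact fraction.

obs 1: x=1 → posterior Dirichlet(11/2, 11/5, 5, 8/3)
obs 2: x=2 → posterior Dirichlet(11/2, 11/5, 6, 8/3)
obs 3: x=3 → posterior Dirichlet(11/2, 11/5, 6, 11/3)
obs 4: x=3 → posterior Dirichlet(11/2, 11/5, 6, 14/3)
obs 5: x=3 → posterior Dirichlet(11/2, 11/5, 6, 17/3)
obs 6: x=1 → posterior Dirichlet(11/2, 16/5, 6, 17/3)
obs 7: x=1 → posterior Dirichlet(11/2, 21/5, 6, 17/3)
obs 8: x=3 → posterior Dirichlet(11/2, 21/5, 6, 20/3)
obs 9: x=3 → posterior Dirichlet(11/2, 21/5, 6, 23/3)
obs 10: x=3 → posterior Dirichlet(11/2, 21/5, 6, 26/3)
obs 11: x=1 → posterior Dirichlet(11/2, 26/5, 6, 26/3)
obs 12: x=2 → posterior Dirichlet(11/2, 26/5, 7, 26/3)
obs 13: x=0 → posterior Dirichlet(13/2, 26/5, 7, 26/3)

126/701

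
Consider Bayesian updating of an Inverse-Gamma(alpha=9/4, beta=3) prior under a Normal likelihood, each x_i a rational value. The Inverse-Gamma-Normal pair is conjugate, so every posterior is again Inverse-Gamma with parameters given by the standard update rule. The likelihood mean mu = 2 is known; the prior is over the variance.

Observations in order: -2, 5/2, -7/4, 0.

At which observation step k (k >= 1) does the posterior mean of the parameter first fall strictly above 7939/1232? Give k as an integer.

k = 3

obs 1: x=-2 → posterior Inverse-Gamma(11/4, 11)
obs 2: x=5/2 → posterior Inverse-Gamma(13/4, 89/8)
obs 3: x=-7/4 → posterior Inverse-Gamma(15/4, 581/32)
obs 4: x=0 → posterior Inverse-Gamma(17/4, 645/32)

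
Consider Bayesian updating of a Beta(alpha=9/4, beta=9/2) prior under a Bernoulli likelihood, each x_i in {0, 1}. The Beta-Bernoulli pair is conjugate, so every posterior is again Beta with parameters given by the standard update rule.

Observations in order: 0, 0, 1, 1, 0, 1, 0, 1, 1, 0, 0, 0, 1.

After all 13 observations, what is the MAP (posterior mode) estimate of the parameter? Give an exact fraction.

obs 1: x=0 → posterior Beta(9/4, 11/2)
obs 2: x=0 → posterior Beta(9/4, 13/2)
obs 3: x=1 → posterior Beta(13/4, 13/2)
obs 4: x=1 → posterior Beta(17/4, 13/2)
obs 5: x=0 → posterior Beta(17/4, 15/2)
obs 6: x=1 → posterior Beta(21/4, 15/2)
obs 7: x=0 → posterior Beta(21/4, 17/2)
obs 8: x=1 → posterior Beta(25/4, 17/2)
obs 9: x=1 → posterior Beta(29/4, 17/2)
obs 10: x=0 → posterior Beta(29/4, 19/2)
obs 11: x=0 → posterior Beta(29/4, 21/2)
obs 12: x=0 → posterior Beta(29/4, 23/2)
obs 13: x=1 → posterior Beta(33/4, 23/2)

29/71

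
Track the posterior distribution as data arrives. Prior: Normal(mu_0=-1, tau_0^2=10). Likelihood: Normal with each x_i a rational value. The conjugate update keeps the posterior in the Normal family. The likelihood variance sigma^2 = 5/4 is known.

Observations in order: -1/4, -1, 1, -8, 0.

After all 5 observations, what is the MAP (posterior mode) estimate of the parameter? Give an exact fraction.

-67/41

obs 1: x=-1/4 → posterior Normal(-1/3, 10/9)
obs 2: x=-1 → posterior Normal(-11/17, 10/17)
obs 3: x=1 → posterior Normal(-3/25, 2/5)
obs 4: x=-8 → posterior Normal(-67/33, 10/33)
obs 5: x=0 → posterior Normal(-67/41, 10/41)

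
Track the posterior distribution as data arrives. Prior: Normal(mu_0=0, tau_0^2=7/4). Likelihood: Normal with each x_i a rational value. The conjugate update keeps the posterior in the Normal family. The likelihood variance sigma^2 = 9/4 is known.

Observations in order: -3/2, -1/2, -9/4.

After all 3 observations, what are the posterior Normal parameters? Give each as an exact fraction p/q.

mu_0=-119/120, tau_0^2=21/40

obs 1: x=-3/2 → posterior Normal(-21/32, 63/64)
obs 2: x=-1/2 → posterior Normal(-14/23, 63/92)
obs 3: x=-9/4 → posterior Normal(-119/120, 21/40)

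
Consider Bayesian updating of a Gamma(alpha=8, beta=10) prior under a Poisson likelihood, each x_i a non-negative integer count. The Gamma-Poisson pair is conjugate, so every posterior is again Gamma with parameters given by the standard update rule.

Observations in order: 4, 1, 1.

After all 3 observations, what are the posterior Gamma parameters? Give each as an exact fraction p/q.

alpha=14, beta=13

obs 1: x=4 → posterior Gamma(12, 11)
obs 2: x=1 → posterior Gamma(13, 12)
obs 3: x=1 → posterior Gamma(14, 13)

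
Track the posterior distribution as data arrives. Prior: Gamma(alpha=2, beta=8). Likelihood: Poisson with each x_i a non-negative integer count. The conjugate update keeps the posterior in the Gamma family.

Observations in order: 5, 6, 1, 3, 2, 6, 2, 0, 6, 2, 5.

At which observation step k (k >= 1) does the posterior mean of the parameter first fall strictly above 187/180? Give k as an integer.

k = 2

obs 1: x=5 → posterior Gamma(7, 9)
obs 2: x=6 → posterior Gamma(13, 10)
obs 3: x=1 → posterior Gamma(14, 11)
obs 4: x=3 → posterior Gamma(17, 12)
obs 5: x=2 → posterior Gamma(19, 13)
obs 6: x=6 → posterior Gamma(25, 14)
obs 7: x=2 → posterior Gamma(27, 15)
obs 8: x=0 → posterior Gamma(27, 16)
obs 9: x=6 → posterior Gamma(33, 17)
obs 10: x=2 → posterior Gamma(35, 18)
obs 11: x=5 → posterior Gamma(40, 19)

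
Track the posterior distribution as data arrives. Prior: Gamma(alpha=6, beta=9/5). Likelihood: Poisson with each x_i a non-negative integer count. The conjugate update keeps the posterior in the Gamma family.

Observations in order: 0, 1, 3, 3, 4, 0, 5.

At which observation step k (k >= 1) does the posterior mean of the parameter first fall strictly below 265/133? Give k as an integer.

obs 1: x=0 → posterior Gamma(6, 14/5)
obs 2: x=1 → posterior Gamma(7, 19/5)
obs 3: x=3 → posterior Gamma(10, 24/5)
obs 4: x=3 → posterior Gamma(13, 29/5)
obs 5: x=4 → posterior Gamma(17, 34/5)
obs 6: x=0 → posterior Gamma(17, 39/5)
obs 7: x=5 → posterior Gamma(22, 44/5)

k = 2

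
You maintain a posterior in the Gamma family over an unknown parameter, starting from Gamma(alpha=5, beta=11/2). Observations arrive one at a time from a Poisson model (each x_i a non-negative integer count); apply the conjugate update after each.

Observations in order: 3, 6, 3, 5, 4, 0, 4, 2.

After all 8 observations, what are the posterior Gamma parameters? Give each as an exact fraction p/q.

alpha=32, beta=27/2

obs 1: x=3 → posterior Gamma(8, 13/2)
obs 2: x=6 → posterior Gamma(14, 15/2)
obs 3: x=3 → posterior Gamma(17, 17/2)
obs 4: x=5 → posterior Gamma(22, 19/2)
obs 5: x=4 → posterior Gamma(26, 21/2)
obs 6: x=0 → posterior Gamma(26, 23/2)
obs 7: x=4 → posterior Gamma(30, 25/2)
obs 8: x=2 → posterior Gamma(32, 27/2)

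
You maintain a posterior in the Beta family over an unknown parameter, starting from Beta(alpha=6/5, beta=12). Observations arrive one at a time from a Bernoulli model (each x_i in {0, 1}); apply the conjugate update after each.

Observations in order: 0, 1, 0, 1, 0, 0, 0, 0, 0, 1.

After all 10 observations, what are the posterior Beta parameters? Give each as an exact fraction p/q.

obs 1: x=0 → posterior Beta(6/5, 13)
obs 2: x=1 → posterior Beta(11/5, 13)
obs 3: x=0 → posterior Beta(11/5, 14)
obs 4: x=1 → posterior Beta(16/5, 14)
obs 5: x=0 → posterior Beta(16/5, 15)
obs 6: x=0 → posterior Beta(16/5, 16)
obs 7: x=0 → posterior Beta(16/5, 17)
obs 8: x=0 → posterior Beta(16/5, 18)
obs 9: x=0 → posterior Beta(16/5, 19)
obs 10: x=1 → posterior Beta(21/5, 19)

alpha=21/5, beta=19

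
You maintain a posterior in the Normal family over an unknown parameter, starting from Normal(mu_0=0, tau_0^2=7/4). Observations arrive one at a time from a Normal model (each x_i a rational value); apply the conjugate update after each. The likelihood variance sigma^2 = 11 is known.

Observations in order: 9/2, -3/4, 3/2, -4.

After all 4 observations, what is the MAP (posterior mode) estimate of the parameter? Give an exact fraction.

35/288

obs 1: x=9/2 → posterior Normal(21/34, 77/51)
obs 2: x=-3/4 → posterior Normal(105/232, 77/58)
obs 3: x=3/2 → posterior Normal(147/260, 77/65)
obs 4: x=-4 → posterior Normal(35/288, 77/72)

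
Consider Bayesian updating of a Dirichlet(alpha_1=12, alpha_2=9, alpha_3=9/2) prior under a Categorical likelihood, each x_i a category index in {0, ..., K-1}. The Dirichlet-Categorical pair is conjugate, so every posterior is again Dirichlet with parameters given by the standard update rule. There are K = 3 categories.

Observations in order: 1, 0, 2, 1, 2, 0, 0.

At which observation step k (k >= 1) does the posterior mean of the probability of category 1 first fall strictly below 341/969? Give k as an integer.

obs 1: x=1 → posterior Dirichlet(12, 10, 9/2)
obs 2: x=0 → posterior Dirichlet(13, 10, 9/2)
obs 3: x=2 → posterior Dirichlet(13, 10, 11/2)
obs 4: x=1 → posterior Dirichlet(13, 11, 11/2)
obs 5: x=2 → posterior Dirichlet(13, 11, 13/2)
obs 6: x=0 → posterior Dirichlet(14, 11, 13/2)
obs 7: x=0 → posterior Dirichlet(15, 11, 13/2)

k = 3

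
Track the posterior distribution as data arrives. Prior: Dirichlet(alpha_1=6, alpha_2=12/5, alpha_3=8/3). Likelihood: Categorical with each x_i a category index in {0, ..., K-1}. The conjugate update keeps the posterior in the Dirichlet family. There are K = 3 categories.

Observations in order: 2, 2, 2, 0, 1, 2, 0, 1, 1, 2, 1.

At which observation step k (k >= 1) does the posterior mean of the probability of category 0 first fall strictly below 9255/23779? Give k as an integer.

k = 10

obs 1: x=2 → posterior Dirichlet(6, 12/5, 11/3)
obs 2: x=2 → posterior Dirichlet(6, 12/5, 14/3)
obs 3: x=2 → posterior Dirichlet(6, 12/5, 17/3)
obs 4: x=0 → posterior Dirichlet(7, 12/5, 17/3)
obs 5: x=1 → posterior Dirichlet(7, 17/5, 17/3)
obs 6: x=2 → posterior Dirichlet(7, 17/5, 20/3)
obs 7: x=0 → posterior Dirichlet(8, 17/5, 20/3)
obs 8: x=1 → posterior Dirichlet(8, 22/5, 20/3)
obs 9: x=1 → posterior Dirichlet(8, 27/5, 20/3)
obs 10: x=2 → posterior Dirichlet(8, 27/5, 23/3)
obs 11: x=1 → posterior Dirichlet(8, 32/5, 23/3)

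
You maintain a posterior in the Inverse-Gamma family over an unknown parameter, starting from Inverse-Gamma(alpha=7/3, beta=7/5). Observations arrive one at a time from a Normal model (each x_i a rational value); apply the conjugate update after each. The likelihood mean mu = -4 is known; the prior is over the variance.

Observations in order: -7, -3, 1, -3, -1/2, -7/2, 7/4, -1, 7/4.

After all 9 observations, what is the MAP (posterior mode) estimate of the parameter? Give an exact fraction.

obs 1: x=-7 → posterior Inverse-Gamma(17/6, 59/10)
obs 2: x=-3 → posterior Inverse-Gamma(10/3, 32/5)
obs 3: x=1 → posterior Inverse-Gamma(23/6, 189/10)
obs 4: x=-3 → posterior Inverse-Gamma(13/3, 97/5)
obs 5: x=-1/2 → posterior Inverse-Gamma(29/6, 1021/40)
obs 6: x=-7/2 → posterior Inverse-Gamma(16/3, 513/20)
obs 7: x=7/4 → posterior Inverse-Gamma(35/6, 6749/160)
obs 8: x=-1 → posterior Inverse-Gamma(19/3, 7469/160)
obs 9: x=7/4 → posterior Inverse-Gamma(41/6, 5057/80)

15171/1880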